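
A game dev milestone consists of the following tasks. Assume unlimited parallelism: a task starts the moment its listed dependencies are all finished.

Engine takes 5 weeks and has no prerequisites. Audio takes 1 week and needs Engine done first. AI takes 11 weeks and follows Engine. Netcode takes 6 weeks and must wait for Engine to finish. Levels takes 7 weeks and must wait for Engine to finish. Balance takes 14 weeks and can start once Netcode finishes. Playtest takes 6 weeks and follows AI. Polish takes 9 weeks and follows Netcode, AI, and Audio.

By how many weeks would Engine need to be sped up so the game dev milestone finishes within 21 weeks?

4

Current finish: 25 weeks; target: 21.
Engine is on every critical path, so each week cut from Engine cuts the finish by one (this holds down to a finish of 21).
Need 25 − 21 = 4 weeks off Engine → Engine becomes 1 week, finish becomes 21.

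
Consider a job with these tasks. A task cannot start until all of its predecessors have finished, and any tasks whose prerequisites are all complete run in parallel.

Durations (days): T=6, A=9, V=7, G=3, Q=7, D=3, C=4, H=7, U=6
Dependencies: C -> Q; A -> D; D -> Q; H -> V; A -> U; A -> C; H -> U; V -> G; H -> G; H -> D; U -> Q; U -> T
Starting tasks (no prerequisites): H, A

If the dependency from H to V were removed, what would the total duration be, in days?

With the dependency in place, A→U→Q = 9+6+7 = 22 sets the finish at 22 days.
Without H→V, V's earliest start moves from 7 to 0.
After: A→U→Q = 9+6+7 = 22 → 22 days.

22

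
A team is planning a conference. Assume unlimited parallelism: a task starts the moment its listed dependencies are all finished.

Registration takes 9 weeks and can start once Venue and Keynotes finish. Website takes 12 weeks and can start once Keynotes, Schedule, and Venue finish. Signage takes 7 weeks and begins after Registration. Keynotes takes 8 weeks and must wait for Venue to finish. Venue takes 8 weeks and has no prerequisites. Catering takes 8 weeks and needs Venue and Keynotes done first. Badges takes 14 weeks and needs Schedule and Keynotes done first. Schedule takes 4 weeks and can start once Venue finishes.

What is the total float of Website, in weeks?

Venue→Keynotes→Registration→Signage = 8+8+9+7 = 32 sets the makespan at 32 weeks.
Longest path through Website: 28 weeks (earliest finish 28, latest finish 32).
So Website can slip 32 − 28 = 4 weeks.

4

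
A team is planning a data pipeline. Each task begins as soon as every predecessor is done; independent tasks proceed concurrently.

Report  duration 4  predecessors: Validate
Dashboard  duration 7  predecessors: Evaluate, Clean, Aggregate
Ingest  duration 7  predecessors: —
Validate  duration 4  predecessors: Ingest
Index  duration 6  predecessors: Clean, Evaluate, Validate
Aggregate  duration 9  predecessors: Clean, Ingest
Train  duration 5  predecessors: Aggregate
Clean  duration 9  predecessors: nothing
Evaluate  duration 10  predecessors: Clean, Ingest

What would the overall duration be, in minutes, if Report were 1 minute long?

26

Baseline: Clean→Evaluate→Dashboard = 9+10+7 = 26 → 26 minutes.
The longest path through Report is only 15 minutes, so Report has float 11.
That remains the longest chain; total 26 minutes.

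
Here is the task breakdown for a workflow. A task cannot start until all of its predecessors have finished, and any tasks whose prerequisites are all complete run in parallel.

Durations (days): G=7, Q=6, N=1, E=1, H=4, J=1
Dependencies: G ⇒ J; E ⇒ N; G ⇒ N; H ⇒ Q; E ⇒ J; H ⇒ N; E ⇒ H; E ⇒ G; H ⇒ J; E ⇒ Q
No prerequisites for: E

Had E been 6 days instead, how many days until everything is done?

Critical path before the change: E→H→Q = 1+4+6 = 11 giving 11 days.
E is on the critical path; changing it to 6 makes that path 16 days.
The critical path is still E→H→Q; finish is now 16 days.

16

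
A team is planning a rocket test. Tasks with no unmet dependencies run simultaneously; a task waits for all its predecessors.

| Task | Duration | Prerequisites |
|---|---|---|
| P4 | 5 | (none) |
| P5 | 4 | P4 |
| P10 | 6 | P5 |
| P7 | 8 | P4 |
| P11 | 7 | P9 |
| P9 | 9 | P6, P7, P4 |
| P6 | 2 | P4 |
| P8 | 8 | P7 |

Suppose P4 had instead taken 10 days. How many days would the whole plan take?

34

The binding path is P4→P7→P9→P11 = 5+8+9+7 = 29; finish at 29 days.
P4 lies on that path, so at 10 days the path becomes 34 days.
No other chain overtakes it, so the finish is 34 days.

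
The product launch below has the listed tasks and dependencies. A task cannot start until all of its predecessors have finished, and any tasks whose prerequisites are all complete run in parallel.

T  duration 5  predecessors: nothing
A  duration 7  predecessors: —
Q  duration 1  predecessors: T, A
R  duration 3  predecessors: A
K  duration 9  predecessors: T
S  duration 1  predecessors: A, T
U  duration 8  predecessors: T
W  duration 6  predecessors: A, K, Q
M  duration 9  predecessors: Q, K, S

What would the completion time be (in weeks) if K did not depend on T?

With the dependency in place, T→K→M = 5+9+9 = 23 sets the finish at 23 weeks.
Without T→K, K's earliest start moves from 5 to 0.
After: K→M = 9+9 = 18 → 18 weeks.

18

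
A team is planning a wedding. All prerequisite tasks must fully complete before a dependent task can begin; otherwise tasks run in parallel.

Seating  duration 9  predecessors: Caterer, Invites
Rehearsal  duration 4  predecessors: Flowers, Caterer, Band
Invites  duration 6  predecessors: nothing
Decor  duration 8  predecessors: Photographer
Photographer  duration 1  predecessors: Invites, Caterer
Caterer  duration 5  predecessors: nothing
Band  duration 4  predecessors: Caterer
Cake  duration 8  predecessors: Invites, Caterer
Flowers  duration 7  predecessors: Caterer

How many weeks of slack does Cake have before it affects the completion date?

2

Critical path: Caterer→Flowers→Rehearsal = 5+7+4 = 16, so the finish is 16 weeks.
Longest path through Cake: 14 weeks (earliest finish 14, latest finish 16).
So Cake can slip 16 − 14 = 2 weeks.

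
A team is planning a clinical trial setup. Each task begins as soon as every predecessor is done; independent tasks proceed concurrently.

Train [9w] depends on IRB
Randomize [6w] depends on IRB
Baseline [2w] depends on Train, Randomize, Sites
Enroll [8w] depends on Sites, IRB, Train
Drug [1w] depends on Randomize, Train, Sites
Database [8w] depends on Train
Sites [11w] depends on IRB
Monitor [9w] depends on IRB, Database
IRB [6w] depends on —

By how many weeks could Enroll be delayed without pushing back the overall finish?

7

IRB→Train→Database→Monitor = 6+9+8+9 = 32 sets the makespan at 32 weeks.
Enroll finishes as early as 25 and must finish by 32.
So Enroll can slip 32 − 25 = 7 weeks.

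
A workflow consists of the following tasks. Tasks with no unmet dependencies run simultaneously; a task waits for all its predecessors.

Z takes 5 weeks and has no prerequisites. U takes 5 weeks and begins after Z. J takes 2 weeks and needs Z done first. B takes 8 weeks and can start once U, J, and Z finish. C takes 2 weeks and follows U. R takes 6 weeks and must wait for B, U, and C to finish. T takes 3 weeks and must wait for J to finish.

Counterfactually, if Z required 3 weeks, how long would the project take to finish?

The binding path is Z→U→B→R = 5+5+8+6 = 24; finish at 24 weeks.
Z is on the critical path; changing it to 3 makes that path 22 weeks.
The critical path is still Z→U→B→R; finish is now 22 weeks.

22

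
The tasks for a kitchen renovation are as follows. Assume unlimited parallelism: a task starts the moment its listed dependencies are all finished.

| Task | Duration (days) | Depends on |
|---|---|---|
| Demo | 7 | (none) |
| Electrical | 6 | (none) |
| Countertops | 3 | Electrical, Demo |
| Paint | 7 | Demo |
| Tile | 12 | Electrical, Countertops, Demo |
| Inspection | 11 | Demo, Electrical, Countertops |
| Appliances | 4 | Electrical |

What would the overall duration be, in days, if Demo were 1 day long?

21

Baseline: Demo→Countertops→Tile = 7+3+12 = 22 → 22 days.
Demo lies on that path, so at 1 day the path becomes 16 days.
New critical path: Electrical→Countertops→Tile = 6+3+12 = 21 ⇒ 21 days.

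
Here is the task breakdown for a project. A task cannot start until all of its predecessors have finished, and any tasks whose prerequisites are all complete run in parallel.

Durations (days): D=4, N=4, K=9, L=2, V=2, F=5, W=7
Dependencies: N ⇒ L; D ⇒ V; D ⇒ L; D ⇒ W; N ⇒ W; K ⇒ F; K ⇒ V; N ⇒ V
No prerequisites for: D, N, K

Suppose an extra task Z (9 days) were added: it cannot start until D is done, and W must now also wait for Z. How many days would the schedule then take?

Originally the schedule takes 14 days.
With Z inserted, W now waits for max(N, D, Z).
New critical path: D→Z→W = 4+9+7 = 20 ⇒ 20 days.

20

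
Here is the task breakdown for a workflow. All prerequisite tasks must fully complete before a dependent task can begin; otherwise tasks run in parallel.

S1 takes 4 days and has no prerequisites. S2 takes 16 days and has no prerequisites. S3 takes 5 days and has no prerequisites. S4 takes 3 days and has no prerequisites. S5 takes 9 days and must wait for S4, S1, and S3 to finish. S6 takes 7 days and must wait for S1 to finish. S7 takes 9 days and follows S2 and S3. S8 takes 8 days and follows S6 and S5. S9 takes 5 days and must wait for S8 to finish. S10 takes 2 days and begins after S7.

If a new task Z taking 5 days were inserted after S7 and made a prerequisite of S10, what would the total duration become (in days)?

32

Originally the schedule takes 27 days.
With Z inserted, S10 now waits for max(S7, Z).
New critical path: S2→S7→Z→S10 = 16+9+5+2 = 32 ⇒ 32 days.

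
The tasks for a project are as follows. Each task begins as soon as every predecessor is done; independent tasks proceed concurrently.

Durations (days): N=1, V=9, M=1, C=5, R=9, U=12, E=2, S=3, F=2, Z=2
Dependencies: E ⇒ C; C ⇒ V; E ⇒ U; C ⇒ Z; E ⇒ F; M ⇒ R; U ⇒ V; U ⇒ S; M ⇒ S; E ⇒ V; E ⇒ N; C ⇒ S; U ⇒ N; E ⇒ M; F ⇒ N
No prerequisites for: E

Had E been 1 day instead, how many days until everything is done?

Baseline: E→U→V = 2+12+9 = 23 → 23 days.
E lies on that path, so at 1 day the path becomes 22 days.
The critical path is still E→U→V; finish is now 22 days.

22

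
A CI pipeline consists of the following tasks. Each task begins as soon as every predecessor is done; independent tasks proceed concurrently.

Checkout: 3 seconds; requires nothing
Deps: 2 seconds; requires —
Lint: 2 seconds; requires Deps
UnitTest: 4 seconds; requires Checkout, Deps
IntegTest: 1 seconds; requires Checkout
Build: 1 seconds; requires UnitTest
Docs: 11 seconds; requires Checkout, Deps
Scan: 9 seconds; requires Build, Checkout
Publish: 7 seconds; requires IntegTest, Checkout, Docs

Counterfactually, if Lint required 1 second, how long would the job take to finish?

21

The binding path is Checkout→Docs→Publish = 3+11+7 = 21; finish at 21 seconds.
Lint has 17 seconds of float (longest path through it is 4).
No other chain overtakes it, so the finish is 21 seconds.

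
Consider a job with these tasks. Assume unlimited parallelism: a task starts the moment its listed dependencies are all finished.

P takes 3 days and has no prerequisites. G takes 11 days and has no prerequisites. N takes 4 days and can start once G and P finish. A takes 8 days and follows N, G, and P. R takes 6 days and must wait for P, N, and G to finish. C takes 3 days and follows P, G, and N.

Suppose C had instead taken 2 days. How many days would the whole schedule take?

23

Actual critical path: G→N→A = 11+4+8 = 23 ⇒ 23 days.
C is off the critical path — its longest chain is 18 days, giving 5 of slack.
The critical path is still G→N→A; finish is now 23 days.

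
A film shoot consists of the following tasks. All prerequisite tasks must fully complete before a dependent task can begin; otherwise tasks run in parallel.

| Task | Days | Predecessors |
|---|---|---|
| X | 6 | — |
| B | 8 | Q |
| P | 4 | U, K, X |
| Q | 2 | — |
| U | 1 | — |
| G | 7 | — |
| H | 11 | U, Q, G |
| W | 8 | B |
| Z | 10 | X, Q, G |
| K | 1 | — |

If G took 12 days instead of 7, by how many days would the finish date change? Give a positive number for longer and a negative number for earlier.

Critical path before the change: G→H = 7+11 = 18 giving 18 days.
G is on the critical path; changing it to 12 makes that path 23 days.
No other chain overtakes it, so the finish is 23 days.
Change in finish: 23 − 18 = +5 days.

5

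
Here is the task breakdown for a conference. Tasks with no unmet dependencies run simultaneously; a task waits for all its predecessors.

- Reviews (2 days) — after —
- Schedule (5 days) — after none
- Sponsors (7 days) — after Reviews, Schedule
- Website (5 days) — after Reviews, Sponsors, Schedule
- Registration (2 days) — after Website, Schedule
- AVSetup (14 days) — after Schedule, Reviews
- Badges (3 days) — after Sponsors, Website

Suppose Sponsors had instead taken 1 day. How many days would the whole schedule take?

19

Critical path before the change: Schedule→Sponsors→Website→Badges = 5+7+5+3 = 20 giving 20 days.
Since Sponsors is critical, the -6 change carries straight to that chain (now 14 days).
New critical path: Schedule→AVSetup = 5+14 = 19 ⇒ 19 days.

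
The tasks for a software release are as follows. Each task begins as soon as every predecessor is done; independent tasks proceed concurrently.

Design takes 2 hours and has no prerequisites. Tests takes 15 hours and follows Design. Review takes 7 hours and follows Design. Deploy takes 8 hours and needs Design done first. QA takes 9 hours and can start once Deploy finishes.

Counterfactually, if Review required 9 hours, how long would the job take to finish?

19

As given, the longest chain is Design→Deploy→QA = 2+8+9 = 19, so the finish is 19 hours.
Review has 10 hours of float (longest path through it is 9).
No other chain overtakes it, so the finish is 19 hours.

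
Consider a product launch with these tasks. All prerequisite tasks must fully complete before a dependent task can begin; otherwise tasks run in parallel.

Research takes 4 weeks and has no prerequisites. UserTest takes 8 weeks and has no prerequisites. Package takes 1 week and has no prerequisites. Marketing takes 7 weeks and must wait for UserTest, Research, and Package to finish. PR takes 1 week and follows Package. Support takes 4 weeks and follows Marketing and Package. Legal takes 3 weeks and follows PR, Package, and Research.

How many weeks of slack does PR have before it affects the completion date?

14

Critical path: UserTest→Marketing→Support = 8+7+4 = 19, so the finish is 19 weeks.
PR finishes as early as 2 and must finish by 16.
Slack of PR = 15 − 1 = 14 weeks.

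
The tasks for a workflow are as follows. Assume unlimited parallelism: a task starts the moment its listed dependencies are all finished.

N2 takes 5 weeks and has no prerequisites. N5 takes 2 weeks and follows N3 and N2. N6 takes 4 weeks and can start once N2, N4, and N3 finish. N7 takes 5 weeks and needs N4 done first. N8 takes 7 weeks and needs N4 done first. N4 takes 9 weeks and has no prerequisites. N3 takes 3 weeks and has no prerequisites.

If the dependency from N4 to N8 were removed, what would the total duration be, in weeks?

14

With the dependency in place, N4→N8 = 9+7 = 16 sets the finish at 16 weeks.
Without N4→N8, N8's earliest start moves from 9 to 0.
After: N4→N7 = 9+5 = 14 → 14 weeks.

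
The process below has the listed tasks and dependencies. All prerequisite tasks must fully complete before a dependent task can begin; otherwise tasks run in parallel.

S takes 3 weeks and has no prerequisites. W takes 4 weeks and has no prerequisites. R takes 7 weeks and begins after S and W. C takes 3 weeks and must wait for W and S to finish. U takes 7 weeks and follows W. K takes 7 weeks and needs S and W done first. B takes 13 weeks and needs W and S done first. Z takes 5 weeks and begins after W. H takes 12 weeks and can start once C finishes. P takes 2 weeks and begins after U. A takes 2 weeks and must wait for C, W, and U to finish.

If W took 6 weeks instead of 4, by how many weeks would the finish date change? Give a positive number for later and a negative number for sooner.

2

As given, the longest chain is W→C→H = 4+3+12 = 19, so the finish is 19 weeks.
W lies on that path, so at 6 weeks the path becomes 21 weeks.
That remains the longest chain; total 21 weeks.
Change in finish: 21 − 19 = +2 weeks.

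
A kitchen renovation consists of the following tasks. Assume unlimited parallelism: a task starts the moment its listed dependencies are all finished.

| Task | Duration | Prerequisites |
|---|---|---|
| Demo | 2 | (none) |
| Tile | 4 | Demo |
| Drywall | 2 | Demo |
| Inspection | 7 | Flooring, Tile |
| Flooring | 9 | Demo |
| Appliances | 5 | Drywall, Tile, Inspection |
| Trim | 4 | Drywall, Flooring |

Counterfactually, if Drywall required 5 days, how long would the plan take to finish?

23

Baseline: Demo→Flooring→Inspection→Appliances = 2+9+7+5 = 23 → 23 days.
Drywall has 14 days of float (longest path through it is 9).
That remains the longest chain; total 23 days.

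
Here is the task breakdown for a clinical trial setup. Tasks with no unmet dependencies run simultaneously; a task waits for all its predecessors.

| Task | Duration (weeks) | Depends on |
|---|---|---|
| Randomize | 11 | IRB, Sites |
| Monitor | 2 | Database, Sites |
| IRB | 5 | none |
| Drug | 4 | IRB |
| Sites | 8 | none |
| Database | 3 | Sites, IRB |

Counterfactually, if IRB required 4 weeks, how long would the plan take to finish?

19

Actual critical path: Sites→Randomize = 8+11 = 19 ⇒ 19 weeks.
The longest path through IRB is only 16 weeks, so IRB has float 3.
The critical path is still Sites→Randomize; finish is now 19 weeks.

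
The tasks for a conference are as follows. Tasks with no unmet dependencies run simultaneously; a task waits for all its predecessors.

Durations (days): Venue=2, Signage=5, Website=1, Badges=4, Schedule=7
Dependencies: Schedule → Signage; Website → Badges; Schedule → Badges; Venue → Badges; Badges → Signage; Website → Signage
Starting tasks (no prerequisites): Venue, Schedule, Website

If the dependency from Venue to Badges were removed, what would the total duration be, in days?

Original critical path: Schedule→Badges→Signage = 7+4+5 = 16 ⇒ 16 days.
Dropping Venue→Badges doesn't change Badges's earliest start (7); another predecessor still binds.
New critical path: Schedule→Badges→Signage = 7+4+5 = 16 ⇒ 16 days.

16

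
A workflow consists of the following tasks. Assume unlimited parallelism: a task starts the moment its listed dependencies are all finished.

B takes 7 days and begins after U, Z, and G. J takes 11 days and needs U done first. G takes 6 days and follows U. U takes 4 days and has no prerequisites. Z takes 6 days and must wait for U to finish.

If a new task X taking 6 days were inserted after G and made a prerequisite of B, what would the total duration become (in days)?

Originally the plan takes 17 days.
With X inserted, B now waits for max(U, Z, G, X).
New critical path: U→G→X→B = 4+6+6+7 = 23 ⇒ 23 days.

23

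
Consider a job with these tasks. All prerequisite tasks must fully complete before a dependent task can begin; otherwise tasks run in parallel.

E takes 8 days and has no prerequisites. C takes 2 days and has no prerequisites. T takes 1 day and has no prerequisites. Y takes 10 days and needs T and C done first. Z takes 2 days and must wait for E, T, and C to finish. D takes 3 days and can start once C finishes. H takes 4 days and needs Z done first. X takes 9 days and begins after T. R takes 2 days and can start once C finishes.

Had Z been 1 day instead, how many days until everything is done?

13

As given, the longest chain is E→Z→H = 8+2+4 = 14, so the finish is 14 days.
Since Z is critical, the -1 change carries straight to that chain (now 13 days).
No other chain overtakes it, so the finish is 13 days.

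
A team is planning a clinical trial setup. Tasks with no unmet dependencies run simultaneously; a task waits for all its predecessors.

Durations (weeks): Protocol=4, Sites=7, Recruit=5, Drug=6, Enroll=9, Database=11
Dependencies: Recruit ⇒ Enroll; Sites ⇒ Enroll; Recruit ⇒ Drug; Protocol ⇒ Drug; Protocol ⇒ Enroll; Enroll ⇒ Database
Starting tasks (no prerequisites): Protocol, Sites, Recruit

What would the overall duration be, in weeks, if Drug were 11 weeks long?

27

Actual critical path: Sites→Enroll→Database = 7+9+11 = 27 ⇒ 27 weeks.
Drug has 16 weeks of float (longest path through it is 11).
That remains the longest chain; total 27 weeks.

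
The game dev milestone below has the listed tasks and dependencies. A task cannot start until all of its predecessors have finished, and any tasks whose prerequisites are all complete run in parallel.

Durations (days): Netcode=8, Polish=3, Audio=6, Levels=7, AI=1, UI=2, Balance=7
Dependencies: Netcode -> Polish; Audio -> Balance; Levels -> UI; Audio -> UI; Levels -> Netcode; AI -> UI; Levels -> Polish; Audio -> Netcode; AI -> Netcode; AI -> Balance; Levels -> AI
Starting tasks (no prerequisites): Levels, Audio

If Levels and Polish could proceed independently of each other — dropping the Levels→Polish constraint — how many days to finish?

With the dependency in place, Levels→AI→Netcode→Polish = 7+1+8+3 = 19 sets the finish at 19 days.
Dropping Levels→Polish doesn't change Polish's earliest start (16); another predecessor still binds.
The longest chain is now Levels→AI→Netcode→Polish = 7+1+8+3 = 19, so the game dev milestone takes 19 days.

19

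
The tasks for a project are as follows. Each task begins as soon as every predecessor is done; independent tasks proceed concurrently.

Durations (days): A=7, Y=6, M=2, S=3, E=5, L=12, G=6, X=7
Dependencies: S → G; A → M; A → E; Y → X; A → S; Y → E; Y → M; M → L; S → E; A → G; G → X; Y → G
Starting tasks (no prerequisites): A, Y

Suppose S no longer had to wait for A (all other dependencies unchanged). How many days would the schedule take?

Original critical path: A→S→G→X = 7+3+6+7 = 23 ⇒ 23 days.
Without A→S, S's earliest start moves from 7 to 0.
New critical path: A→M→L = 7+2+12 = 21 ⇒ 21 days.

21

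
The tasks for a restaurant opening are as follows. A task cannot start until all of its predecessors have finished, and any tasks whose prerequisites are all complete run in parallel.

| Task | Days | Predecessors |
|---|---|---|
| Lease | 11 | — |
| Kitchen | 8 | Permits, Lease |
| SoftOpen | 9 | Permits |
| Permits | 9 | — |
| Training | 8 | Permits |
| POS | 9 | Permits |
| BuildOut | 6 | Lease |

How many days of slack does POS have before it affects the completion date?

1

Critical path: Lease→Kitchen = 11+8 = 19, so the finish is 19 days.
The longest chain containing POS totals 18 days.
Float = 19 − 18 = 1.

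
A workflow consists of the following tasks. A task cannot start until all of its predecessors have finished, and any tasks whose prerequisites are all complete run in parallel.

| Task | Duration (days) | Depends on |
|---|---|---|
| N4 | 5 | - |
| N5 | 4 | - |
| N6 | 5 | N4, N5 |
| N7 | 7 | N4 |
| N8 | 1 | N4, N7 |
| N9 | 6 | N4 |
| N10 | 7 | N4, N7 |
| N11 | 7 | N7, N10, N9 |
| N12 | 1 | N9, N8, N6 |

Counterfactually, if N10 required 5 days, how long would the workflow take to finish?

Critical path before the change: N4→N7→N10→N11 = 5+7+7+7 = 26 giving 26 days.
N10 is on the critical path; changing it to 5 makes that path 24 days.
No other chain overtakes it, so the finish is 24 days.

24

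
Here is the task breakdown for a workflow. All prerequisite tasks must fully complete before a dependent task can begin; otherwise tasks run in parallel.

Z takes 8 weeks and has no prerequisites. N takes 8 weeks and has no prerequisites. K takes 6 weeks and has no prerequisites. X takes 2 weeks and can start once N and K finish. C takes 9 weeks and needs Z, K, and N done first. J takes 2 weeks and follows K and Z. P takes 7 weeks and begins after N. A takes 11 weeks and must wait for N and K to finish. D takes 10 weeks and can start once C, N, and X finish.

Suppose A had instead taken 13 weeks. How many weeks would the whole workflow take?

27

The binding path is Z→C→D = 8+9+10 = 27; finish at 27 weeks.
The longest path through A is only 19 weeks, so A has float 8.
The critical path is still Z→C→D; finish is now 27 weeks.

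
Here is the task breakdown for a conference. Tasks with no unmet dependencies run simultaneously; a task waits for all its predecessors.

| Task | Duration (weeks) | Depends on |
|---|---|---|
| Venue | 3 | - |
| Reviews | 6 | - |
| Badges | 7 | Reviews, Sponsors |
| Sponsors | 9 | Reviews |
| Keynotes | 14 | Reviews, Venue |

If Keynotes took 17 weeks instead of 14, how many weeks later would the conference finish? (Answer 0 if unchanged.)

Actual critical path: Reviews→Sponsors→Badges = 6+9+7 = 22 ⇒ 22 weeks.
Keynotes has 2 weeks of float (longest path through it is 20).
New critical path: Reviews→Keynotes = 6+17 = 23 ⇒ 23 weeks.
Change in finish: 23 − 22 = +1 weeks.

1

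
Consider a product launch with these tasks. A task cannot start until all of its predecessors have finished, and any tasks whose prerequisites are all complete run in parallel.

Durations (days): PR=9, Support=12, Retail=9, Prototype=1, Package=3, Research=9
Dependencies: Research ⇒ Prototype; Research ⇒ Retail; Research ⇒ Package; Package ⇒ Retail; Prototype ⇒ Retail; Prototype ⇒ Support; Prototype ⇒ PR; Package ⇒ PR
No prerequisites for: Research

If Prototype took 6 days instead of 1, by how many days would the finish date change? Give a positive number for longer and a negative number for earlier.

Critical path before the change: Research→Prototype→Support = 9+1+12 = 22 giving 22 days.
Since Prototype is critical, the +5 change carries straight to that chain (now 27 days).
No other chain overtakes it, so the finish is 27 days.
Change in finish: 27 − 22 = +5 days.

5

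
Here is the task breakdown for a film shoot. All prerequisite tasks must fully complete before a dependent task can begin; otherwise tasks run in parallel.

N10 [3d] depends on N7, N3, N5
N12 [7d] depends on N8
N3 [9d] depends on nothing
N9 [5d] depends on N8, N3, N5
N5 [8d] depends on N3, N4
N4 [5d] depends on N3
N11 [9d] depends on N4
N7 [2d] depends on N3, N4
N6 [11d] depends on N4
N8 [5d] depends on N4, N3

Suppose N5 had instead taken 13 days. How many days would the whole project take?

Critical path before the change: N3→N4→N5→N9 = 9+5+8+5 = 27 giving 27 days.
N5 is on the critical path; changing it to 13 makes that path 32 days.
That remains the longest chain; total 32 days.

32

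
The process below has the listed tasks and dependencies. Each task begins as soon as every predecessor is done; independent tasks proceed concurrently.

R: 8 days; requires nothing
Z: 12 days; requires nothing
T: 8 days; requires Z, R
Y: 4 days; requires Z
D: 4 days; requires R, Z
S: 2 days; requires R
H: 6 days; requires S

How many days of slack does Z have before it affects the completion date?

0

Z→T = 12+8 = 20 sets the makespan at 20 days.
Longest path through Z: 20 days (earliest finish 12, latest finish 12).
Slack of Z = 0 − 0 = 0 days.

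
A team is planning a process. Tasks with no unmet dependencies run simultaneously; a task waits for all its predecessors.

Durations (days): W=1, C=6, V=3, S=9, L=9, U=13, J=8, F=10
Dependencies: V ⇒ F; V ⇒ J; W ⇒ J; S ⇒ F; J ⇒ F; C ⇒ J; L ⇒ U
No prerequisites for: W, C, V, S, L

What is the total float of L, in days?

The longest chain is C→J→F = 6+8+10 = 24; overall finish 24 days.
The longest chain containing L totals 22 days.
Float = 24 − 22 = 2.

2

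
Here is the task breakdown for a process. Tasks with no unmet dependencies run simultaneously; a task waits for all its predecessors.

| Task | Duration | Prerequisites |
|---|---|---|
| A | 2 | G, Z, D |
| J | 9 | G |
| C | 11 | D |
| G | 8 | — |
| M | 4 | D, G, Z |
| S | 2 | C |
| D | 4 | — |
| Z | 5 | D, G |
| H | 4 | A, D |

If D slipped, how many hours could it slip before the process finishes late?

2

Critical path: G→Z→A→H = 8+5+2+4 = 19, so the finish is 19 hours.
D finishes as early as 4 and must finish by 6.
Slack of D = 2 − 0 = 2 hours.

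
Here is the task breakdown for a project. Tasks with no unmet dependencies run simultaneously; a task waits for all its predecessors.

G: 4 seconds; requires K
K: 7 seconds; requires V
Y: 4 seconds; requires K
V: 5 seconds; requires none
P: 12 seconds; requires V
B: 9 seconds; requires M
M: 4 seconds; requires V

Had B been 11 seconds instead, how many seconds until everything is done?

20

As given, the longest chain is V→M→B = 5+4+9 = 18, so the finish is 18 seconds.
B lies on that path, so at 11 seconds the path becomes 20 seconds.
That remains the longest chain; total 20 seconds.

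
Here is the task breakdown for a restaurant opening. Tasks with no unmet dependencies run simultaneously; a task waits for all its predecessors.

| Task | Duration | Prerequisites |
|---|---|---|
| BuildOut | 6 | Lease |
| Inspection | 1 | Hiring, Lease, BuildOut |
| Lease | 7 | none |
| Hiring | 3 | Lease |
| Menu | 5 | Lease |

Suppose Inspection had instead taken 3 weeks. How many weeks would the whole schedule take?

16

Baseline: Lease→BuildOut→Inspection = 7+6+1 = 14 → 14 weeks.
Inspection lies on that path, so at 3 weeks the path becomes 16 weeks.
That remains the longest chain; total 16 weeks.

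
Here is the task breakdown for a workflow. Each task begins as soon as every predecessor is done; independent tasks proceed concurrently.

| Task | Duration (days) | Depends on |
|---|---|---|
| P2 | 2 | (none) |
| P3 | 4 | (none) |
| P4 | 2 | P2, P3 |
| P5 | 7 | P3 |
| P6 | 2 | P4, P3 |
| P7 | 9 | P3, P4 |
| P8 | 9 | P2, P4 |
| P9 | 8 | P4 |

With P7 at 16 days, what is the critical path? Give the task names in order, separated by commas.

P3, P4, P7

As given, the longest chain is P3→P4→P7 = 4+2+9 = 15, so the finish is 15 days.
P7 lies on that path, so at 16 days the path becomes 22 days.
That remains the longest chain; total 22 days.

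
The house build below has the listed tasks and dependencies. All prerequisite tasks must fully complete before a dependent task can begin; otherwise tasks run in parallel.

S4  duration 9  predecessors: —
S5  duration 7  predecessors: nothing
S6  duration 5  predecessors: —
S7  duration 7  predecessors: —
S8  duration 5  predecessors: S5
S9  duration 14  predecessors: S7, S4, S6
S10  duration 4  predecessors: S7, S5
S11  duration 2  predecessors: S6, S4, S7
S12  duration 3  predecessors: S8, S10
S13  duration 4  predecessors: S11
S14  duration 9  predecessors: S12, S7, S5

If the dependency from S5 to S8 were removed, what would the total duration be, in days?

Original critical path: S5→S8→S12→S14 = 7+5+3+9 = 24 ⇒ 24 days.
Without S5→S8, S8's earliest start moves from 7 to 0.
The longest chain is now S4→S9 = 9+14 = 23, so the job takes 23 days.

23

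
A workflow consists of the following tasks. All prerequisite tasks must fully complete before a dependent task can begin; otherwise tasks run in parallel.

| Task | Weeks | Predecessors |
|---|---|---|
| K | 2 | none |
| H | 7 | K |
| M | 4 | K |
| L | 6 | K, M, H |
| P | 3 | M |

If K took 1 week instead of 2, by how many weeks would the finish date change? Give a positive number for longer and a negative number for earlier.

-1

Actual critical path: K→H→L = 2+7+6 = 15 ⇒ 15 weeks.
K is on the critical path; changing it to 1 makes that path 14 weeks.
The critical path is still K→H→L; finish is now 14 weeks.
Change in finish: 14 − 15 = -1 weeks.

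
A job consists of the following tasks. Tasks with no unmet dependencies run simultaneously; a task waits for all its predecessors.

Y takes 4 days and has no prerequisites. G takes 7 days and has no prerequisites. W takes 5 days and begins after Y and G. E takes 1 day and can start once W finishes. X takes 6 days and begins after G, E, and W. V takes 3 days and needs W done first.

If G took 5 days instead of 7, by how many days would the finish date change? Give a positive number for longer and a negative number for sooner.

Baseline: G→W→E→X = 7+5+1+6 = 19 → 19 days.
Since G is critical, the -2 change carries straight to that chain (now 17 days).
The critical path is still G→W→E→X; finish is now 17 days.
Change in finish: 17 − 19 = -2 days.

-2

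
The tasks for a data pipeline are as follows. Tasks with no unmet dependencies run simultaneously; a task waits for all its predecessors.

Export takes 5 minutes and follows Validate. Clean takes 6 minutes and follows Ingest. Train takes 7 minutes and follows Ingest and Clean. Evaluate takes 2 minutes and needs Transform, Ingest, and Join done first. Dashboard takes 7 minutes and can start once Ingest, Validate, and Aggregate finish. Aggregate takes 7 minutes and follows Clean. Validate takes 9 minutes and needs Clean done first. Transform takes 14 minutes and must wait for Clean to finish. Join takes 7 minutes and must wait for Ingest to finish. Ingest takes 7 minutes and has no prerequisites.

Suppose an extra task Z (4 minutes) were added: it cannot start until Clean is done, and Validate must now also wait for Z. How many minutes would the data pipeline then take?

33

Originally the data pipeline takes 29 minutes.
With Z inserted, Validate now waits for max(Clean, Z).
New critical path: Ingest→Clean→Z→Validate→Dashboard = 7+6+4+9+7 = 33 ⇒ 33 minutes.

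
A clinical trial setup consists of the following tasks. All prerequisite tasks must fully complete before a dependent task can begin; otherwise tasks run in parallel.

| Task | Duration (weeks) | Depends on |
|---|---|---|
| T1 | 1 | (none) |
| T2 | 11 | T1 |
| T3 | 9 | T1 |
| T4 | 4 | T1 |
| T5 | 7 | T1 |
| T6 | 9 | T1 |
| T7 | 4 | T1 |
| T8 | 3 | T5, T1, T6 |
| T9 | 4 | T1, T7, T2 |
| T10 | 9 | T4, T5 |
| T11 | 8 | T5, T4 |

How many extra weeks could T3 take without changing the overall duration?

The longest chain is T1→T5→T10 = 1+7+9 = 17; overall finish 17 weeks.
T3 finishes as early as 10 and must finish by 17.
So T3 can slip 17 − 10 = 7 weeks.

7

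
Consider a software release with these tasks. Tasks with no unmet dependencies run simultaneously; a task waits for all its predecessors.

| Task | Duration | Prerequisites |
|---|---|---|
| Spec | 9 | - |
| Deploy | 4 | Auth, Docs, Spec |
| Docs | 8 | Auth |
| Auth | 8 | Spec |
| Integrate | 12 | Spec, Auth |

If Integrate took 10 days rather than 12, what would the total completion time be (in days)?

Critical path before the change: Spec→Auth→Integrate = 9+8+12 = 29 giving 29 days.
Integrate lies on that path, so at 10 days the path becomes 27 days.
Now Spec→Auth→Docs→Deploy = 9+8+8+4 = 29 is longest, so the finish becomes 29 days.

29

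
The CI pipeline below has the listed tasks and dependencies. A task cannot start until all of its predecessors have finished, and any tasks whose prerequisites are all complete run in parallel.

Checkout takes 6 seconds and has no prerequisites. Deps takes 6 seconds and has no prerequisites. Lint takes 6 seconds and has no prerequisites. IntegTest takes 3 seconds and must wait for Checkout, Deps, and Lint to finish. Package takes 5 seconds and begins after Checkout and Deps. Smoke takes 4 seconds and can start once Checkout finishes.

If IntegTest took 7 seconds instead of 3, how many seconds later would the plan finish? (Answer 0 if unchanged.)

2

Actual critical path: Checkout→Package = 6+5 = 11 ⇒ 11 seconds.
IntegTest has 2 seconds of float (longest path through it is 9).
Now Checkout→IntegTest = 6+7 = 13 is longest, so the finish becomes 13 seconds.
Change in finish: 13 − 11 = +2 seconds.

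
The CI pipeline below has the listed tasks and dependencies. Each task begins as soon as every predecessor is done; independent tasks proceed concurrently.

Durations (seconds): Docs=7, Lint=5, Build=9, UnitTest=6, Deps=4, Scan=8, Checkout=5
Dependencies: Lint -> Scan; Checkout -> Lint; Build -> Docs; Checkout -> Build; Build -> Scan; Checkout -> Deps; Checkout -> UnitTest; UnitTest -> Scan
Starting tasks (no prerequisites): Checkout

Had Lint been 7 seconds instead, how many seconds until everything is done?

22

Actual critical path: Checkout→Build→Scan = 5+9+8 = 22 ⇒ 22 seconds.
The longest path through Lint is only 18 seconds, so Lint has float 4.
That remains the longest chain; total 22 seconds.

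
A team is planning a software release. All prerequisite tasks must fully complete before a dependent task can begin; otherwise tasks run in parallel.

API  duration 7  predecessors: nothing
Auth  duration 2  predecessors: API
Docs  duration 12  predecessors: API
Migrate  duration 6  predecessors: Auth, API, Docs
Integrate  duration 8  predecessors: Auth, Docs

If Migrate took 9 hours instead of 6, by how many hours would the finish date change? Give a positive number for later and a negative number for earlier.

1

Actual critical path: API→Docs→Integrate = 7+12+8 = 27 ⇒ 27 hours.
Migrate has 2 hours of float (longest path through it is 25).
New critical path: API→Docs→Migrate = 7+12+9 = 28 ⇒ 28 hours.
Change in finish: 28 − 27 = +1 hours.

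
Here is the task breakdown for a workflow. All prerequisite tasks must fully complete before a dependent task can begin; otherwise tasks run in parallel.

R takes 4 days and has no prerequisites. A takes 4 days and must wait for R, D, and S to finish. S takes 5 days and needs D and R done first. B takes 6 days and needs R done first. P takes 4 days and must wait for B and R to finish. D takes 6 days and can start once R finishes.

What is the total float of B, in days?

The longest chain is R→D→S→A = 4+6+5+4 = 19; overall finish 19 days.
The longest chain containing B totals 14 days.
Slack of B = 9 − 4 = 5 days.

5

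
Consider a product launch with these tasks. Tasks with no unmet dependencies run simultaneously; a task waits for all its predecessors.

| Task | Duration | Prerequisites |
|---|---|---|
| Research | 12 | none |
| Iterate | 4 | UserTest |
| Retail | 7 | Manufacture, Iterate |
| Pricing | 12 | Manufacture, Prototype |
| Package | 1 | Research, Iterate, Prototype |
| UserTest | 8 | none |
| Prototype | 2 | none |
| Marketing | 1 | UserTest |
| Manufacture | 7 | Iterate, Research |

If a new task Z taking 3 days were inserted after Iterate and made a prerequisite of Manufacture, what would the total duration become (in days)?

34

Originally the job takes 31 days.
With Z inserted, Manufacture now waits for max(Iterate, Research, Z).
New critical path: UserTest→Iterate→Z→Manufacture→Pricing = 8+4+3+7+12 = 34 ⇒ 34 days.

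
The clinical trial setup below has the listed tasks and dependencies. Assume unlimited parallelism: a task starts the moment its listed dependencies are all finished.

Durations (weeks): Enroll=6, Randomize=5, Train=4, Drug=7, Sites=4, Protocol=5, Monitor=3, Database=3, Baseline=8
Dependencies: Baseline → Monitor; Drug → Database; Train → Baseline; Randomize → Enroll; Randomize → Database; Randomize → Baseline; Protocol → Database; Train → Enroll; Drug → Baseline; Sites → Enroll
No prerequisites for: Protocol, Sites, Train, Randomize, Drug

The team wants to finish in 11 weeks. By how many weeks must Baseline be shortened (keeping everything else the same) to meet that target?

Current finish: 18 weeks; target: 11.
Baseline is on every critical path, so each week cut from Baseline cuts the finish by one (this holds down to a finish of 11).
Need 18 − 11 = 7 weeks off Baseline → Baseline becomes 1 week, finish becomes 11.

7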